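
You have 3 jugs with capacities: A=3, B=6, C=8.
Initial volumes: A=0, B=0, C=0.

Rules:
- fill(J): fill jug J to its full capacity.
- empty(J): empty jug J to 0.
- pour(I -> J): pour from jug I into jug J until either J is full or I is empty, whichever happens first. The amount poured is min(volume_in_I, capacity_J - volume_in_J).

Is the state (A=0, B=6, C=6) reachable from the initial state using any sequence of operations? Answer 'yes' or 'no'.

Answer: yes

Derivation:
BFS from (A=0, B=0, C=0):
  1. fill(B) -> (A=0 B=6 C=0)
  2. pour(B -> C) -> (A=0 B=0 C=6)
  3. fill(B) -> (A=0 B=6 C=6)
Target reached → yes.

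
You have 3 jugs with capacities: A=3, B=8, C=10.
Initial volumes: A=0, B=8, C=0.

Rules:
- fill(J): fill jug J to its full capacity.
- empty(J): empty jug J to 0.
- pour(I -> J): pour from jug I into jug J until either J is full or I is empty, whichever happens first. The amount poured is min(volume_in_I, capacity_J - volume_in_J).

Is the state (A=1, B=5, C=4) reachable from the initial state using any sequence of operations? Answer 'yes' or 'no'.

BFS explored all 270 reachable states.
Reachable set includes: (0,0,0), (0,0,1), (0,0,2), (0,0,3), (0,0,4), (0,0,5), (0,0,6), (0,0,7), (0,0,8), (0,0,9), (0,0,10), (0,1,0) ...
Target (A=1, B=5, C=4) not in reachable set → no.

Answer: no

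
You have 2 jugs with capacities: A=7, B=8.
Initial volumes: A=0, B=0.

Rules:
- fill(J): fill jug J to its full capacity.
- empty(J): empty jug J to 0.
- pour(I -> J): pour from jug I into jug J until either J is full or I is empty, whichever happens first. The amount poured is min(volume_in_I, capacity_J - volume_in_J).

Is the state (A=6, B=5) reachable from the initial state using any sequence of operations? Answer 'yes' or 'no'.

Answer: no

Derivation:
BFS explored all 30 reachable states.
Reachable set includes: (0,0), (0,1), (0,2), (0,3), (0,4), (0,5), (0,6), (0,7), (0,8), (1,0), (1,8), (2,0) ...
Target (A=6, B=5) not in reachable set → no.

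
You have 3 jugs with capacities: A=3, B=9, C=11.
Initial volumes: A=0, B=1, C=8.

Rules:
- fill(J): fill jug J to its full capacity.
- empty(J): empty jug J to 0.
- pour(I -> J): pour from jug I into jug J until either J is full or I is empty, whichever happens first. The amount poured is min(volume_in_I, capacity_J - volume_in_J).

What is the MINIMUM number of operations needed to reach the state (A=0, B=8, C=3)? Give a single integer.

BFS from (A=0, B=1, C=8). One shortest path:
  1. fill(A) -> (A=3 B=1 C=8)
  2. empty(B) -> (A=3 B=0 C=8)
  3. pour(C -> B) -> (A=3 B=8 C=0)
  4. pour(A -> C) -> (A=0 B=8 C=3)
Reached target in 4 moves.

Answer: 4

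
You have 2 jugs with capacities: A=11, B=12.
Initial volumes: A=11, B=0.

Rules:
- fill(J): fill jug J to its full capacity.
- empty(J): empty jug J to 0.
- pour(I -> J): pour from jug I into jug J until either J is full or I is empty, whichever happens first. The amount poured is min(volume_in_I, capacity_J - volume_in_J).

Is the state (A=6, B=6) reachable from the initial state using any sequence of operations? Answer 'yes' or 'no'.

Answer: no

Derivation:
BFS explored all 46 reachable states.
Reachable set includes: (0,0), (0,1), (0,2), (0,3), (0,4), (0,5), (0,6), (0,7), (0,8), (0,9), (0,10), (0,11) ...
Target (A=6, B=6) not in reachable set → no.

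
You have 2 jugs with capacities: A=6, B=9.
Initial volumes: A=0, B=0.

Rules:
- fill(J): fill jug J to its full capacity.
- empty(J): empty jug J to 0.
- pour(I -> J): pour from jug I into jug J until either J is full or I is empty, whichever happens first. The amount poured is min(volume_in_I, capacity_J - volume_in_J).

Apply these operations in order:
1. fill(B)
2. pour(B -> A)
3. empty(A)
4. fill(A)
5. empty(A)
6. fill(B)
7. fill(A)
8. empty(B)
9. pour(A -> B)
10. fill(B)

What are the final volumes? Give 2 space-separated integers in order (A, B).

Answer: 0 9

Derivation:
Step 1: fill(B) -> (A=0 B=9)
Step 2: pour(B -> A) -> (A=6 B=3)
Step 3: empty(A) -> (A=0 B=3)
Step 4: fill(A) -> (A=6 B=3)
Step 5: empty(A) -> (A=0 B=3)
Step 6: fill(B) -> (A=0 B=9)
Step 7: fill(A) -> (A=6 B=9)
Step 8: empty(B) -> (A=6 B=0)
Step 9: pour(A -> B) -> (A=0 B=6)
Step 10: fill(B) -> (A=0 B=9)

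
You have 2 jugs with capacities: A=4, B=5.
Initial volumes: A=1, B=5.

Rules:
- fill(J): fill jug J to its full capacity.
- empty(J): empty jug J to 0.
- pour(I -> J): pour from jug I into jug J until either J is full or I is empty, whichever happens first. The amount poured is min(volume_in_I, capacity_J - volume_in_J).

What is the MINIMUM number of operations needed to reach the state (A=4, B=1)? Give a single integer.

BFS from (A=1, B=5). One shortest path:
  1. empty(A) -> (A=0 B=5)
  2. pour(B -> A) -> (A=4 B=1)
Reached target in 2 moves.

Answer: 2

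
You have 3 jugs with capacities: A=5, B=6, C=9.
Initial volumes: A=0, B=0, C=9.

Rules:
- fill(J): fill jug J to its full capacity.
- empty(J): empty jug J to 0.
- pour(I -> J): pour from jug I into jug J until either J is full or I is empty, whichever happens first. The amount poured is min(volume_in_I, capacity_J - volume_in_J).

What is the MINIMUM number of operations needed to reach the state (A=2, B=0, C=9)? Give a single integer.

BFS from (A=0, B=0, C=9). One shortest path:
  1. fill(A) -> (A=5 B=0 C=9)
  2. fill(B) -> (A=5 B=6 C=9)
  3. empty(C) -> (A=5 B=6 C=0)
  4. pour(B -> C) -> (A=5 B=0 C=6)
  5. pour(A -> C) -> (A=2 B=0 C=9)
Reached target in 5 moves.

Answer: 5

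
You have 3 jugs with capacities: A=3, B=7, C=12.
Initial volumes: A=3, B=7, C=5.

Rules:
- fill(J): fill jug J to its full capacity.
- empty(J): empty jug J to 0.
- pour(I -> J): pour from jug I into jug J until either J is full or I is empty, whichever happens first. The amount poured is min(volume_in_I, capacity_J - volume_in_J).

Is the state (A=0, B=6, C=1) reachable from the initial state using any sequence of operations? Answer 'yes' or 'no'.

BFS from (A=3, B=7, C=5):
  1. empty(A) -> (A=0 B=7 C=5)
  2. empty(C) -> (A=0 B=7 C=0)
  3. pour(B -> A) -> (A=3 B=4 C=0)
  4. pour(B -> C) -> (A=3 B=0 C=4)
  5. pour(A -> B) -> (A=0 B=3 C=4)
  6. pour(C -> A) -> (A=3 B=3 C=1)
  7. pour(A -> B) -> (A=0 B=6 C=1)
Target reached → yes.

Answer: yes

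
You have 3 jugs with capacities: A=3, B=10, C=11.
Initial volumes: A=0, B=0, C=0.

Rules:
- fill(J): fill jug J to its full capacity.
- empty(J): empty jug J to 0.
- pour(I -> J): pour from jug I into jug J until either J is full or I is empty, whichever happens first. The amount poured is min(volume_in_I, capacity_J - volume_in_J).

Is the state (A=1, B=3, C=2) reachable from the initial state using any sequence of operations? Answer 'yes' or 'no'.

Answer: no

Derivation:
BFS explored all 348 reachable states.
Reachable set includes: (0,0,0), (0,0,1), (0,0,2), (0,0,3), (0,0,4), (0,0,5), (0,0,6), (0,0,7), (0,0,8), (0,0,9), (0,0,10), (0,0,11) ...
Target (A=1, B=3, C=2) not in reachable set → no.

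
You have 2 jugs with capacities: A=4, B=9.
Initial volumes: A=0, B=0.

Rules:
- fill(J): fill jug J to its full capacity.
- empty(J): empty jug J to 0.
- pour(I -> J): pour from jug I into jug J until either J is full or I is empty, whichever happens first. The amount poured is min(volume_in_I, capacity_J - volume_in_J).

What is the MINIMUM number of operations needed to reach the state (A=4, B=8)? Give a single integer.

BFS from (A=0, B=0). One shortest path:
  1. fill(A) -> (A=4 B=0)
  2. pour(A -> B) -> (A=0 B=4)
  3. fill(A) -> (A=4 B=4)
  4. pour(A -> B) -> (A=0 B=8)
  5. fill(A) -> (A=4 B=8)
Reached target in 5 moves.

Answer: 5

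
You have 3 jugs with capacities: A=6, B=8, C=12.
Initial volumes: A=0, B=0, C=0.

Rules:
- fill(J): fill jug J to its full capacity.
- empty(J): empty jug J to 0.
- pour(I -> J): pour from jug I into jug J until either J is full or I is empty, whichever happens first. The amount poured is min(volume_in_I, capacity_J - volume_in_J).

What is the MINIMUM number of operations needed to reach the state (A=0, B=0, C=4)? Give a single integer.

Answer: 3

Derivation:
BFS from (A=0, B=0, C=0). One shortest path:
  1. fill(C) -> (A=0 B=0 C=12)
  2. pour(C -> B) -> (A=0 B=8 C=4)
  3. empty(B) -> (A=0 B=0 C=4)
Reached target in 3 moves.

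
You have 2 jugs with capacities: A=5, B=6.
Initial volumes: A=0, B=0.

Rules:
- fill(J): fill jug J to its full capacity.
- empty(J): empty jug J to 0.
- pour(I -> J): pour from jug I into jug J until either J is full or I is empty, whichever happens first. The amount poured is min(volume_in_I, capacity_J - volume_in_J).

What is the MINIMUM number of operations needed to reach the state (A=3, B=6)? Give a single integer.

Answer: 8

Derivation:
BFS from (A=0, B=0). One shortest path:
  1. fill(A) -> (A=5 B=0)
  2. pour(A -> B) -> (A=0 B=5)
  3. fill(A) -> (A=5 B=5)
  4. pour(A -> B) -> (A=4 B=6)
  5. empty(B) -> (A=4 B=0)
  6. pour(A -> B) -> (A=0 B=4)
  7. fill(A) -> (A=5 B=4)
  8. pour(A -> B) -> (A=3 B=6)
Reached target in 8 moves.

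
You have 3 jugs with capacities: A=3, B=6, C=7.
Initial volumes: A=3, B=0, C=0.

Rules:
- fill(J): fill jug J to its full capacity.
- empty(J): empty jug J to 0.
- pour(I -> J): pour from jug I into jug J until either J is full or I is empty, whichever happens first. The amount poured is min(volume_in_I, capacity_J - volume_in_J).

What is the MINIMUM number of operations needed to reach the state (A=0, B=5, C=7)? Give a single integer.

Answer: 5

Derivation:
BFS from (A=3, B=0, C=0). One shortest path:
  1. empty(A) -> (A=0 B=0 C=0)
  2. fill(B) -> (A=0 B=6 C=0)
  3. pour(B -> C) -> (A=0 B=0 C=6)
  4. fill(B) -> (A=0 B=6 C=6)
  5. pour(B -> C) -> (A=0 B=5 C=7)
Reached target in 5 moves.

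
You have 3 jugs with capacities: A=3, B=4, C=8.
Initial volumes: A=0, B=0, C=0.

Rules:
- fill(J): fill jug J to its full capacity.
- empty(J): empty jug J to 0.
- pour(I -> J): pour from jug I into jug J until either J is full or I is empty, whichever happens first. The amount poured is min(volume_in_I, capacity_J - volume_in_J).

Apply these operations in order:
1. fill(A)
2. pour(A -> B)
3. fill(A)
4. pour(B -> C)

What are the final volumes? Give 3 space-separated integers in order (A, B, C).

Answer: 3 0 3

Derivation:
Step 1: fill(A) -> (A=3 B=0 C=0)
Step 2: pour(A -> B) -> (A=0 B=3 C=0)
Step 3: fill(A) -> (A=3 B=3 C=0)
Step 4: pour(B -> C) -> (A=3 B=0 C=3)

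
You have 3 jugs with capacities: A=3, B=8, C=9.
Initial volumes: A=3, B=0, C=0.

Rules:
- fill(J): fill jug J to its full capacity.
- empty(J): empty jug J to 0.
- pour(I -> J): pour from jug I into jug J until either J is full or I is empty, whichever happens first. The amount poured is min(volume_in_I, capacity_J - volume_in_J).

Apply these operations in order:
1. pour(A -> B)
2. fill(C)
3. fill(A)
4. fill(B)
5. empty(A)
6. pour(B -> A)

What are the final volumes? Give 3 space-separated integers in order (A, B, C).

Answer: 3 5 9

Derivation:
Step 1: pour(A -> B) -> (A=0 B=3 C=0)
Step 2: fill(C) -> (A=0 B=3 C=9)
Step 3: fill(A) -> (A=3 B=3 C=9)
Step 4: fill(B) -> (A=3 B=8 C=9)
Step 5: empty(A) -> (A=0 B=8 C=9)
Step 6: pour(B -> A) -> (A=3 B=5 C=9)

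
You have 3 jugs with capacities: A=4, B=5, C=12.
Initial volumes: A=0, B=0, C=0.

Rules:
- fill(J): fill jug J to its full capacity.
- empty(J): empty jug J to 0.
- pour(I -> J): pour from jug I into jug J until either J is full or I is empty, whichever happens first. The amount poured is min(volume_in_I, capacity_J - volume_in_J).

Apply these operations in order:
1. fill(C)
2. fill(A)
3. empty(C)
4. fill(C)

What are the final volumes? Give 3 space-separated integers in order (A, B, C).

Step 1: fill(C) -> (A=0 B=0 C=12)
Step 2: fill(A) -> (A=4 B=0 C=12)
Step 3: empty(C) -> (A=4 B=0 C=0)
Step 4: fill(C) -> (A=4 B=0 C=12)

Answer: 4 0 12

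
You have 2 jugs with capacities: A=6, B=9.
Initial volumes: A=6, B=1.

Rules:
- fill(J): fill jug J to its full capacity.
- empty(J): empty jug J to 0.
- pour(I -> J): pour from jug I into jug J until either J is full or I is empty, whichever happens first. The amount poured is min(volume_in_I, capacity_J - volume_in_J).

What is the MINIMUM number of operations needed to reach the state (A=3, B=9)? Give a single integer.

Answer: 4

Derivation:
BFS from (A=6, B=1). One shortest path:
  1. empty(B) -> (A=6 B=0)
  2. pour(A -> B) -> (A=0 B=6)
  3. fill(A) -> (A=6 B=6)
  4. pour(A -> B) -> (A=3 B=9)
Reached target in 4 moves.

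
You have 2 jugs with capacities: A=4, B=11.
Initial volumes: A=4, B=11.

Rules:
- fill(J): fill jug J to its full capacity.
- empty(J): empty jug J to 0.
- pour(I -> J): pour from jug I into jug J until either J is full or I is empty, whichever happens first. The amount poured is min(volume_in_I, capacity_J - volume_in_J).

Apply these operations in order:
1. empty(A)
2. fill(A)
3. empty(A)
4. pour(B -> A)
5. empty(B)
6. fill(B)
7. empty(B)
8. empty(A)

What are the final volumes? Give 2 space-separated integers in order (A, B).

Answer: 0 0

Derivation:
Step 1: empty(A) -> (A=0 B=11)
Step 2: fill(A) -> (A=4 B=11)
Step 3: empty(A) -> (A=0 B=11)
Step 4: pour(B -> A) -> (A=4 B=7)
Step 5: empty(B) -> (A=4 B=0)
Step 6: fill(B) -> (A=4 B=11)
Step 7: empty(B) -> (A=4 B=0)
Step 8: empty(A) -> (A=0 B=0)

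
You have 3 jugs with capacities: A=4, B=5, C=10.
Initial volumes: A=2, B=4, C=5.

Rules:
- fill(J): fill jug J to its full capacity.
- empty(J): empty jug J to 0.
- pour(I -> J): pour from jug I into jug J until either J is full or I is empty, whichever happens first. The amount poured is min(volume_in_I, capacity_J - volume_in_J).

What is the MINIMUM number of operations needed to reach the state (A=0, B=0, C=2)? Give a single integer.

Answer: 3

Derivation:
BFS from (A=2, B=4, C=5). One shortest path:
  1. empty(B) -> (A=2 B=0 C=5)
  2. empty(C) -> (A=2 B=0 C=0)
  3. pour(A -> C) -> (A=0 B=0 C=2)
Reached target in 3 moves.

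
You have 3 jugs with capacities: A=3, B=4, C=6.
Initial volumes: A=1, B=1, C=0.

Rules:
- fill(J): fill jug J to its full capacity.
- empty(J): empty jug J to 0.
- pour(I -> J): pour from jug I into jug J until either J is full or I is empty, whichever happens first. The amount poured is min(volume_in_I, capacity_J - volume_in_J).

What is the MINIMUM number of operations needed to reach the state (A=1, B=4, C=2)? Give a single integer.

BFS from (A=1, B=1, C=0). One shortest path:
  1. empty(B) -> (A=1 B=0 C=0)
  2. fill(C) -> (A=1 B=0 C=6)
  3. pour(C -> B) -> (A=1 B=4 C=2)
Reached target in 3 moves.

Answer: 3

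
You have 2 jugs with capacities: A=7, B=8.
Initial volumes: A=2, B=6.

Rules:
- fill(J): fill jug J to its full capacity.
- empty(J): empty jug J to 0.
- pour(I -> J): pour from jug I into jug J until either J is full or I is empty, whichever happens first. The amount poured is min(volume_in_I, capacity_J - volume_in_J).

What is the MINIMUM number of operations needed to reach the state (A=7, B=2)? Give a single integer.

BFS from (A=2, B=6). One shortest path:
  1. empty(B) -> (A=2 B=0)
  2. pour(A -> B) -> (A=0 B=2)
  3. fill(A) -> (A=7 B=2)
Reached target in 3 moves.

Answer: 3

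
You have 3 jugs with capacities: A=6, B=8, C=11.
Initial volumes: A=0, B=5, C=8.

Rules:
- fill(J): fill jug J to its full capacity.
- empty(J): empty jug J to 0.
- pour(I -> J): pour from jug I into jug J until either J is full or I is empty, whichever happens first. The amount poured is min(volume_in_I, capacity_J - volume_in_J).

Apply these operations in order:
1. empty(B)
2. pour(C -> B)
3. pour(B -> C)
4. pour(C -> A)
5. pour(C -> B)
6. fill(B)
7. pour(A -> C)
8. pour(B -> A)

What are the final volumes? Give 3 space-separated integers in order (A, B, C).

Step 1: empty(B) -> (A=0 B=0 C=8)
Step 2: pour(C -> B) -> (A=0 B=8 C=0)
Step 3: pour(B -> C) -> (A=0 B=0 C=8)
Step 4: pour(C -> A) -> (A=6 B=0 C=2)
Step 5: pour(C -> B) -> (A=6 B=2 C=0)
Step 6: fill(B) -> (A=6 B=8 C=0)
Step 7: pour(A -> C) -> (A=0 B=8 C=6)
Step 8: pour(B -> A) -> (A=6 B=2 C=6)

Answer: 6 2 6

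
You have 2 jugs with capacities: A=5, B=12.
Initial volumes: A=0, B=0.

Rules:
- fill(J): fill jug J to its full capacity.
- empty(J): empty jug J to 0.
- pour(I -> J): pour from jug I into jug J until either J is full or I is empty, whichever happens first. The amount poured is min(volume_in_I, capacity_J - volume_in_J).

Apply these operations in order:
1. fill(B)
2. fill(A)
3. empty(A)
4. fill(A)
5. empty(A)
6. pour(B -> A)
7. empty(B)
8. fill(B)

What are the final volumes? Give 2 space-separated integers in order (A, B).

Answer: 5 12

Derivation:
Step 1: fill(B) -> (A=0 B=12)
Step 2: fill(A) -> (A=5 B=12)
Step 3: empty(A) -> (A=0 B=12)
Step 4: fill(A) -> (A=5 B=12)
Step 5: empty(A) -> (A=0 B=12)
Step 6: pour(B -> A) -> (A=5 B=7)
Step 7: empty(B) -> (A=5 B=0)
Step 8: fill(B) -> (A=5 B=12)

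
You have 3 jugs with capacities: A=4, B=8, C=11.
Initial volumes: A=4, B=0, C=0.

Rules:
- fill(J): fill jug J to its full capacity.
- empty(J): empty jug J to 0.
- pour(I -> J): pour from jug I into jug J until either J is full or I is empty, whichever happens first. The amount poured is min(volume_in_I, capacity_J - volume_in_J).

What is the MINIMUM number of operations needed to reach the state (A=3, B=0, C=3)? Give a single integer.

BFS from (A=4, B=0, C=0). One shortest path:
  1. empty(A) -> (A=0 B=0 C=0)
  2. fill(C) -> (A=0 B=0 C=11)
  3. pour(C -> B) -> (A=0 B=8 C=3)
  4. empty(B) -> (A=0 B=0 C=3)
  5. pour(C -> A) -> (A=3 B=0 C=0)
  6. fill(C) -> (A=3 B=0 C=11)
  7. pour(C -> B) -> (A=3 B=8 C=3)
  8. empty(B) -> (A=3 B=0 C=3)
Reached target in 8 moves.

Answer: 8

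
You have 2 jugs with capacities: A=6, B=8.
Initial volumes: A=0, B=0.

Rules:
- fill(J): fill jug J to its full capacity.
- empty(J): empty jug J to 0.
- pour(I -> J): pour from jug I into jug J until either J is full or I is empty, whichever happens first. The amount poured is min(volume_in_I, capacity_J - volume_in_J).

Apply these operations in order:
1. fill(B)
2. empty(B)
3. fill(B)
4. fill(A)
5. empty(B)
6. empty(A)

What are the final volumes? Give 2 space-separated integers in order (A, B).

Step 1: fill(B) -> (A=0 B=8)
Step 2: empty(B) -> (A=0 B=0)
Step 3: fill(B) -> (A=0 B=8)
Step 4: fill(A) -> (A=6 B=8)
Step 5: empty(B) -> (A=6 B=0)
Step 6: empty(A) -> (A=0 B=0)

Answer: 0 0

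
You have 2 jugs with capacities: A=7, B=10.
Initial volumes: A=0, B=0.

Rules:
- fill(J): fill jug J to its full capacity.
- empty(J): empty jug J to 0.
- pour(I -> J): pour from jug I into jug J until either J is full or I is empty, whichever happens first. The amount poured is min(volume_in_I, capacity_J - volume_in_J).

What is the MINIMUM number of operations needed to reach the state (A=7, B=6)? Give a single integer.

Answer: 6

Derivation:
BFS from (A=0, B=0). One shortest path:
  1. fill(B) -> (A=0 B=10)
  2. pour(B -> A) -> (A=7 B=3)
  3. empty(A) -> (A=0 B=3)
  4. pour(B -> A) -> (A=3 B=0)
  5. fill(B) -> (A=3 B=10)
  6. pour(B -> A) -> (A=7 B=6)
Reached target in 6 moves.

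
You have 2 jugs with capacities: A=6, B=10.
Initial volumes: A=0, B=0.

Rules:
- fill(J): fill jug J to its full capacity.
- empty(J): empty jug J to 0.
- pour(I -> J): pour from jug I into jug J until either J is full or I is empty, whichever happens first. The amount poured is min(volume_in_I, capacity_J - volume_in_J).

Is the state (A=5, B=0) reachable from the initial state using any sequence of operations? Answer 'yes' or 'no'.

BFS explored all 16 reachable states.
Reachable set includes: (0,0), (0,2), (0,4), (0,6), (0,8), (0,10), (2,0), (2,10), (4,0), (4,10), (6,0), (6,2) ...
Target (A=5, B=0) not in reachable set → no.

Answer: no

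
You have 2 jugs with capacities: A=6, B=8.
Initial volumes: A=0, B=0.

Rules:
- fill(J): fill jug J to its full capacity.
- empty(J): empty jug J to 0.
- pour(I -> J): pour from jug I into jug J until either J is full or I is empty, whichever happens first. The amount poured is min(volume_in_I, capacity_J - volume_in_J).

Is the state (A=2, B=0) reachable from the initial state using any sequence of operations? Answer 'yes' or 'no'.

BFS from (A=0, B=0):
  1. fill(B) -> (A=0 B=8)
  2. pour(B -> A) -> (A=6 B=2)
  3. empty(A) -> (A=0 B=2)
  4. pour(B -> A) -> (A=2 B=0)
Target reached → yes.

Answer: yes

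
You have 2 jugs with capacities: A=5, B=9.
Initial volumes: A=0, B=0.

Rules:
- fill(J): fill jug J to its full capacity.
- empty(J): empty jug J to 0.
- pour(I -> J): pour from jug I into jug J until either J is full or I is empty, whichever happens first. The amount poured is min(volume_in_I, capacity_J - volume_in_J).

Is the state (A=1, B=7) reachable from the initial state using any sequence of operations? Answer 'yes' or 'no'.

Answer: no

Derivation:
BFS explored all 28 reachable states.
Reachable set includes: (0,0), (0,1), (0,2), (0,3), (0,4), (0,5), (0,6), (0,7), (0,8), (0,9), (1,0), (1,9) ...
Target (A=1, B=7) not in reachable set → no.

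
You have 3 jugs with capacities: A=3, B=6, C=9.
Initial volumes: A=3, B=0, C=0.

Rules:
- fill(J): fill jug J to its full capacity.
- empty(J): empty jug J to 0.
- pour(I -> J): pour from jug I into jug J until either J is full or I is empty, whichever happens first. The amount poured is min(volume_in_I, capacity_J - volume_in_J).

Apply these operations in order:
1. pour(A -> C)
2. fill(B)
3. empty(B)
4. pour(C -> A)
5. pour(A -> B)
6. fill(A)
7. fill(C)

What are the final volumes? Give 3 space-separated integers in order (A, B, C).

Step 1: pour(A -> C) -> (A=0 B=0 C=3)
Step 2: fill(B) -> (A=0 B=6 C=3)
Step 3: empty(B) -> (A=0 B=0 C=3)
Step 4: pour(C -> A) -> (A=3 B=0 C=0)
Step 5: pour(A -> B) -> (A=0 B=3 C=0)
Step 6: fill(A) -> (A=3 B=3 C=0)
Step 7: fill(C) -> (A=3 B=3 C=9)

Answer: 3 3 9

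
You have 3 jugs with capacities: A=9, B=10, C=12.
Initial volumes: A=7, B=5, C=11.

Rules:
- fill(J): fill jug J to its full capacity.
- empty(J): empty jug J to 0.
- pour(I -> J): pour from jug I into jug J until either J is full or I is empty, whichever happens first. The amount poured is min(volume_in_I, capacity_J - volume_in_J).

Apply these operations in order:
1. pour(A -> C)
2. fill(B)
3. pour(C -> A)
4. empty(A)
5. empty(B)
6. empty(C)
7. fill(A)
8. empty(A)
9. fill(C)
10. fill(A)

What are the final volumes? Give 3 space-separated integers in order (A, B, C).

Step 1: pour(A -> C) -> (A=6 B=5 C=12)
Step 2: fill(B) -> (A=6 B=10 C=12)
Step 3: pour(C -> A) -> (A=9 B=10 C=9)
Step 4: empty(A) -> (A=0 B=10 C=9)
Step 5: empty(B) -> (A=0 B=0 C=9)
Step 6: empty(C) -> (A=0 B=0 C=0)
Step 7: fill(A) -> (A=9 B=0 C=0)
Step 8: empty(A) -> (A=0 B=0 C=0)
Step 9: fill(C) -> (A=0 B=0 C=12)
Step 10: fill(A) -> (A=9 B=0 C=12)

Answer: 9 0 12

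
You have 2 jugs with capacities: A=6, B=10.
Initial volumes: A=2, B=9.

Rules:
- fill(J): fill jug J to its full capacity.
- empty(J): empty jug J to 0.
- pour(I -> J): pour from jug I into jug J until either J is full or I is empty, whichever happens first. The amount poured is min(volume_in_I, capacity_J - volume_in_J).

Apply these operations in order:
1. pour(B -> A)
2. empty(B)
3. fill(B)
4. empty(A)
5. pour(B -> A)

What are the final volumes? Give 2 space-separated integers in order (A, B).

Answer: 6 4

Derivation:
Step 1: pour(B -> A) -> (A=6 B=5)
Step 2: empty(B) -> (A=6 B=0)
Step 3: fill(B) -> (A=6 B=10)
Step 4: empty(A) -> (A=0 B=10)
Step 5: pour(B -> A) -> (A=6 B=4)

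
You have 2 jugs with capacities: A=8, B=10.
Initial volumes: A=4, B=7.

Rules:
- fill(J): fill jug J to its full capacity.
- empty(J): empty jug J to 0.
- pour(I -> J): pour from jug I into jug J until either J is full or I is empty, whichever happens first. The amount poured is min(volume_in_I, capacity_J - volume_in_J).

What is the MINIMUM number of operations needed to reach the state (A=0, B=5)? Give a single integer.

BFS from (A=4, B=7). One shortest path:
  1. fill(A) -> (A=8 B=7)
  2. pour(A -> B) -> (A=5 B=10)
  3. empty(B) -> (A=5 B=0)
  4. pour(A -> B) -> (A=0 B=5)
Reached target in 4 moves.

Answer: 4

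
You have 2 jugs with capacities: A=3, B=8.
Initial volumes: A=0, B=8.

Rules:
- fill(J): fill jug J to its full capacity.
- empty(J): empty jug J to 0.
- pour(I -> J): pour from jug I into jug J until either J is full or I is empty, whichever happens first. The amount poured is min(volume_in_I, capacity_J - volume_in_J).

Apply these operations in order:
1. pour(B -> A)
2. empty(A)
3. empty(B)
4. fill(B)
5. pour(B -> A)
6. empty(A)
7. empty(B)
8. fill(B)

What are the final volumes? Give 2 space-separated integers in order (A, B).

Step 1: pour(B -> A) -> (A=3 B=5)
Step 2: empty(A) -> (A=0 B=5)
Step 3: empty(B) -> (A=0 B=0)
Step 4: fill(B) -> (A=0 B=8)
Step 5: pour(B -> A) -> (A=3 B=5)
Step 6: empty(A) -> (A=0 B=5)
Step 7: empty(B) -> (A=0 B=0)
Step 8: fill(B) -> (A=0 B=8)

Answer: 0 8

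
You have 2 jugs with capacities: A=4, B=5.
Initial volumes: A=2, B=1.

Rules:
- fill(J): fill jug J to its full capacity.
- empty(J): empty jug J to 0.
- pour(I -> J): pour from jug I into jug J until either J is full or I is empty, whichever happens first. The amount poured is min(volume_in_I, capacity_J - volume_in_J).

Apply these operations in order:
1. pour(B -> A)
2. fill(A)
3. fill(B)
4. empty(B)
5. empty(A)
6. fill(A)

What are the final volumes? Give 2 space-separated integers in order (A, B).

Step 1: pour(B -> A) -> (A=3 B=0)
Step 2: fill(A) -> (A=4 B=0)
Step 3: fill(B) -> (A=4 B=5)
Step 4: empty(B) -> (A=4 B=0)
Step 5: empty(A) -> (A=0 B=0)
Step 6: fill(A) -> (A=4 B=0)

Answer: 4 0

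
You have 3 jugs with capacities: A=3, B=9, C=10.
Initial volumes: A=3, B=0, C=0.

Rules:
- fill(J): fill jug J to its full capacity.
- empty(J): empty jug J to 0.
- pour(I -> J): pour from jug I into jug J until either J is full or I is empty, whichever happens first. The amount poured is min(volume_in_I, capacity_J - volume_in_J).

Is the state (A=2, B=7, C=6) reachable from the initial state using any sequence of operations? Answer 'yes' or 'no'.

BFS explored all 296 reachable states.
Reachable set includes: (0,0,0), (0,0,1), (0,0,2), (0,0,3), (0,0,4), (0,0,5), (0,0,6), (0,0,7), (0,0,8), (0,0,9), (0,0,10), (0,1,0) ...
Target (A=2, B=7, C=6) not in reachable set → no.

Answer: no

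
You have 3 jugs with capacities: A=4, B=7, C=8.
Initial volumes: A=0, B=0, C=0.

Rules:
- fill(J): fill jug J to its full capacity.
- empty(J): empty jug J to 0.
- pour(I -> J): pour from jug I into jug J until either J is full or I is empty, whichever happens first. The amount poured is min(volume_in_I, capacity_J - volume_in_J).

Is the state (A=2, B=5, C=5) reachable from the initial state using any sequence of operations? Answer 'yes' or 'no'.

BFS explored all 234 reachable states.
Reachable set includes: (0,0,0), (0,0,1), (0,0,2), (0,0,3), (0,0,4), (0,0,5), (0,0,6), (0,0,7), (0,0,8), (0,1,0), (0,1,1), (0,1,2) ...
Target (A=2, B=5, C=5) not in reachable set → no.

Answer: no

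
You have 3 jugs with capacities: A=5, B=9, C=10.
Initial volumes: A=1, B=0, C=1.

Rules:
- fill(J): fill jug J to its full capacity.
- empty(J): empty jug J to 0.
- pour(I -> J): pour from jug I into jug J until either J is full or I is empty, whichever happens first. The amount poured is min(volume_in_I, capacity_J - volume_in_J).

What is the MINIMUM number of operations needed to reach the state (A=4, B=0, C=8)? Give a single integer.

Answer: 7

Derivation:
BFS from (A=1, B=0, C=1). One shortest path:
  1. pour(A -> B) -> (A=0 B=1 C=1)
  2. pour(C -> B) -> (A=0 B=2 C=0)
  3. fill(C) -> (A=0 B=2 C=10)
  4. pour(C -> B) -> (A=0 B=9 C=3)
  5. pour(B -> A) -> (A=5 B=4 C=3)
  6. pour(A -> C) -> (A=0 B=4 C=8)
  7. pour(B -> A) -> (A=4 B=0 C=8)
Reached target in 7 moves.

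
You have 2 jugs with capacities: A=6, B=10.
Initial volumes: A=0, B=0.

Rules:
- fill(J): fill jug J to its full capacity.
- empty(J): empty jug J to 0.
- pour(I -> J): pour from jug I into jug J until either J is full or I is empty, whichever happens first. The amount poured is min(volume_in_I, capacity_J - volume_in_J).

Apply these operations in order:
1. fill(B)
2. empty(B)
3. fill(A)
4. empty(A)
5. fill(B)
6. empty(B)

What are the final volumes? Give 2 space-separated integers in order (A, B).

Answer: 0 0

Derivation:
Step 1: fill(B) -> (A=0 B=10)
Step 2: empty(B) -> (A=0 B=0)
Step 3: fill(A) -> (A=6 B=0)
Step 4: empty(A) -> (A=0 B=0)
Step 5: fill(B) -> (A=0 B=10)
Step 6: empty(B) -> (A=0 B=0)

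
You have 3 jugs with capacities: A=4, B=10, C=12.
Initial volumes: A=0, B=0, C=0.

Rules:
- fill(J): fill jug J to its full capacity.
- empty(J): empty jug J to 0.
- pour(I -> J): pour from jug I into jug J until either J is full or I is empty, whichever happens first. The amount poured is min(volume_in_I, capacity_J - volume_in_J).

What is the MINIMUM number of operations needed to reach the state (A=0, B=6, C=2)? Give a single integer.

Answer: 4

Derivation:
BFS from (A=0, B=0, C=0). One shortest path:
  1. fill(C) -> (A=0 B=0 C=12)
  2. pour(C -> B) -> (A=0 B=10 C=2)
  3. pour(B -> A) -> (A=4 B=6 C=2)
  4. empty(A) -> (A=0 B=6 C=2)
Reached target in 4 moves.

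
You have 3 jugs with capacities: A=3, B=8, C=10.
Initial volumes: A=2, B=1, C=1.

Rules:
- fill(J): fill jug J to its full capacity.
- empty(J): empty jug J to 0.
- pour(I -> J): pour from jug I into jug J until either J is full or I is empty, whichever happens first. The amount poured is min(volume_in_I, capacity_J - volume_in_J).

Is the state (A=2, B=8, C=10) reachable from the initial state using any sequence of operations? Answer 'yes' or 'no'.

BFS from (A=2, B=1, C=1):
  1. fill(B) -> (A=2 B=8 C=1)
  2. fill(C) -> (A=2 B=8 C=10)
Target reached → yes.

Answer: yes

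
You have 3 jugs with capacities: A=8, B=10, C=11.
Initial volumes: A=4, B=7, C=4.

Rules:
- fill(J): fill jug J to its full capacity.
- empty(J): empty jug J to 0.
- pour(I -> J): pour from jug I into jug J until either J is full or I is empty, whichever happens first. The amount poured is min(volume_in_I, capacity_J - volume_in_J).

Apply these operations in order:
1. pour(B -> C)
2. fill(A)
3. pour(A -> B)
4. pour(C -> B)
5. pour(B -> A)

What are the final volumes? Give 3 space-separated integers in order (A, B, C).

Answer: 8 2 9

Derivation:
Step 1: pour(B -> C) -> (A=4 B=0 C=11)
Step 2: fill(A) -> (A=8 B=0 C=11)
Step 3: pour(A -> B) -> (A=0 B=8 C=11)
Step 4: pour(C -> B) -> (A=0 B=10 C=9)
Step 5: pour(B -> A) -> (A=8 B=2 C=9)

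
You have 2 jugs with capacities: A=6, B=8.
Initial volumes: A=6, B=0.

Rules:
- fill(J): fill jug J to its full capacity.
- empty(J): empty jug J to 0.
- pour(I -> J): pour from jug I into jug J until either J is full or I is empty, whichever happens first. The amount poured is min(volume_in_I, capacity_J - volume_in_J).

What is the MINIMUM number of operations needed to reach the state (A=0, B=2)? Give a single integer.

BFS from (A=6, B=0). One shortest path:
  1. empty(A) -> (A=0 B=0)
  2. fill(B) -> (A=0 B=8)
  3. pour(B -> A) -> (A=6 B=2)
  4. empty(A) -> (A=0 B=2)
Reached target in 4 moves.

Answer: 4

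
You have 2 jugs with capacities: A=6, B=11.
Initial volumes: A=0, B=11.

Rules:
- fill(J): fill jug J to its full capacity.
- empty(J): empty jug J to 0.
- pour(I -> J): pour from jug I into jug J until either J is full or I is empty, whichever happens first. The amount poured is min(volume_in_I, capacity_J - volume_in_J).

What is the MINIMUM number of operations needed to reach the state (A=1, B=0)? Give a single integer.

BFS from (A=0, B=11). One shortest path:
  1. fill(A) -> (A=6 B=11)
  2. empty(B) -> (A=6 B=0)
  3. pour(A -> B) -> (A=0 B=6)
  4. fill(A) -> (A=6 B=6)
  5. pour(A -> B) -> (A=1 B=11)
  6. empty(B) -> (A=1 B=0)
Reached target in 6 moves.

Answer: 6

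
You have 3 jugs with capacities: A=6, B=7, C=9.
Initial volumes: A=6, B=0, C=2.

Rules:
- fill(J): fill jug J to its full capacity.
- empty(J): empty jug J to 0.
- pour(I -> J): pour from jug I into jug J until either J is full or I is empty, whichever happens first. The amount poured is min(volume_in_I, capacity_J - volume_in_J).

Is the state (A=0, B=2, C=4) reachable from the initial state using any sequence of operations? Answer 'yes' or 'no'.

BFS from (A=6, B=0, C=2):
  1. fill(B) -> (A=6 B=7 C=2)
  2. empty(C) -> (A=6 B=7 C=0)
  3. pour(B -> C) -> (A=6 B=0 C=7)
  4. pour(A -> C) -> (A=4 B=0 C=9)
  5. pour(C -> B) -> (A=4 B=7 C=2)
  6. empty(B) -> (A=4 B=0 C=2)
  7. pour(C -> B) -> (A=4 B=2 C=0)
  8. pour(A -> C) -> (A=0 B=2 C=4)
Target reached → yes.

Answer: yes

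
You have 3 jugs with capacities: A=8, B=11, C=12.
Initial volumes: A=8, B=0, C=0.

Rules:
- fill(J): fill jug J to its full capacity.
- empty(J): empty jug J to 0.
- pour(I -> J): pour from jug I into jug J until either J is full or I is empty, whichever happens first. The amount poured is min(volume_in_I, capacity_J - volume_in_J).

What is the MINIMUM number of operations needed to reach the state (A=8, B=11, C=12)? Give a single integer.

Answer: 2

Derivation:
BFS from (A=8, B=0, C=0). One shortest path:
  1. fill(B) -> (A=8 B=11 C=0)
  2. fill(C) -> (A=8 B=11 C=12)
Reached target in 2 moves.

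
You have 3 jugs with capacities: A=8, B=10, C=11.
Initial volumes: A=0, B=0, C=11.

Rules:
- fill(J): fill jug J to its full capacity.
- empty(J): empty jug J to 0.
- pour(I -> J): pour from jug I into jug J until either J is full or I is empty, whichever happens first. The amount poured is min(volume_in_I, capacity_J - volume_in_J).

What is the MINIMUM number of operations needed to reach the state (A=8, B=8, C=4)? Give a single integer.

Answer: 7

Derivation:
BFS from (A=0, B=0, C=11). One shortest path:
  1. fill(A) -> (A=8 B=0 C=11)
  2. pour(C -> B) -> (A=8 B=10 C=1)
  3. empty(B) -> (A=8 B=0 C=1)
  4. pour(A -> B) -> (A=0 B=8 C=1)
  5. pour(C -> A) -> (A=1 B=8 C=0)
  6. fill(C) -> (A=1 B=8 C=11)
  7. pour(C -> A) -> (A=8 B=8 C=4)
Reached target in 7 moves.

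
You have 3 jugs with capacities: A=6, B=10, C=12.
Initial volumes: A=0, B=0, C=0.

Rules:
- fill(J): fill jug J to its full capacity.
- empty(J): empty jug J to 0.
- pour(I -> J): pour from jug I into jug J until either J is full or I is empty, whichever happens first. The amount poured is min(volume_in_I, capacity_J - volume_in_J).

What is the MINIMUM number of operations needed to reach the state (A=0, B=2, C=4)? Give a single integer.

Answer: 7

Derivation:
BFS from (A=0, B=0, C=0). One shortest path:
  1. fill(C) -> (A=0 B=0 C=12)
  2. pour(C -> B) -> (A=0 B=10 C=2)
  3. pour(B -> A) -> (A=6 B=4 C=2)
  4. empty(A) -> (A=0 B=4 C=2)
  5. pour(B -> A) -> (A=4 B=0 C=2)
  6. pour(C -> B) -> (A=4 B=2 C=0)
  7. pour(A -> C) -> (A=0 B=2 C=4)
Reached target in 7 moves.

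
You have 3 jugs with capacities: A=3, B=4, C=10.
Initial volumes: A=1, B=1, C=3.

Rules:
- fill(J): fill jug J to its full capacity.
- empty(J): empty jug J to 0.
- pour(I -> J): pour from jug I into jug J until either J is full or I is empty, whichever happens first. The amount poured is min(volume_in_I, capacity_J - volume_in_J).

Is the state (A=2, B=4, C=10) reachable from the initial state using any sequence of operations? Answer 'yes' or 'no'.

BFS from (A=1, B=1, C=3):
  1. fill(C) -> (A=1 B=1 C=10)
  2. pour(B -> A) -> (A=2 B=0 C=10)
  3. fill(B) -> (A=2 B=4 C=10)
Target reached → yes.

Answer: yes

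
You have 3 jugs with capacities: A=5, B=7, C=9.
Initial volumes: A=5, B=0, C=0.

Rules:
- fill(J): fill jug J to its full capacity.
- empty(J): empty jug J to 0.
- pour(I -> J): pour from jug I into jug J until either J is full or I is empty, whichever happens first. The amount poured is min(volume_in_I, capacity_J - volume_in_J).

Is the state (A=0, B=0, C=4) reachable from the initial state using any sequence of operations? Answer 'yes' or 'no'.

Answer: yes

Derivation:
BFS from (A=5, B=0, C=0):
  1. empty(A) -> (A=0 B=0 C=0)
  2. fill(C) -> (A=0 B=0 C=9)
  3. pour(C -> A) -> (A=5 B=0 C=4)
  4. empty(A) -> (A=0 B=0 C=4)
Target reached → yes.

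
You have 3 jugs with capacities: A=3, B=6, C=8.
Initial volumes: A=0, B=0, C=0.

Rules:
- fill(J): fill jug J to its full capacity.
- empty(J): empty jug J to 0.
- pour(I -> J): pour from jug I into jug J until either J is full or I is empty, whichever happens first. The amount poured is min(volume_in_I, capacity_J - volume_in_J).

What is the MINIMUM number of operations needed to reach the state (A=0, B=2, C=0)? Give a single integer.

Answer: 4

Derivation:
BFS from (A=0, B=0, C=0). One shortest path:
  1. fill(C) -> (A=0 B=0 C=8)
  2. pour(C -> B) -> (A=0 B=6 C=2)
  3. empty(B) -> (A=0 B=0 C=2)
  4. pour(C -> B) -> (A=0 B=2 C=0)
Reached target in 4 moves.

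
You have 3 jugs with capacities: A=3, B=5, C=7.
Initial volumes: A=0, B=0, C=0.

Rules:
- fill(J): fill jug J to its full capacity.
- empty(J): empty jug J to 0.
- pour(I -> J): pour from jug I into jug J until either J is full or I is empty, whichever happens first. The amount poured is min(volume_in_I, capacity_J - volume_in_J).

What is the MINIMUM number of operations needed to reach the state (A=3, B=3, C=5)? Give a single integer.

BFS from (A=0, B=0, C=0). One shortest path:
  1. fill(A) -> (A=3 B=0 C=0)
  2. fill(B) -> (A=3 B=5 C=0)
  3. pour(B -> C) -> (A=3 B=0 C=5)
  4. pour(A -> B) -> (A=0 B=3 C=5)
  5. fill(A) -> (A=3 B=3 C=5)
Reached target in 5 moves.

Answer: 5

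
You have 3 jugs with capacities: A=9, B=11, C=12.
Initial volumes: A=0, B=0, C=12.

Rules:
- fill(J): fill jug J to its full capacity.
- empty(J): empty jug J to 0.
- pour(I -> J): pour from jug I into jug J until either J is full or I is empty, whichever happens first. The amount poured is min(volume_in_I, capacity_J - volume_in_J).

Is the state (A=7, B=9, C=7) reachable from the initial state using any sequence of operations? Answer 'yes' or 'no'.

BFS explored all 680 reachable states.
Reachable set includes: (0,0,0), (0,0,1), (0,0,2), (0,0,3), (0,0,4), (0,0,5), (0,0,6), (0,0,7), (0,0,8), (0,0,9), (0,0,10), (0,0,11) ...
Target (A=7, B=9, C=7) not in reachable set → no.

Answer: no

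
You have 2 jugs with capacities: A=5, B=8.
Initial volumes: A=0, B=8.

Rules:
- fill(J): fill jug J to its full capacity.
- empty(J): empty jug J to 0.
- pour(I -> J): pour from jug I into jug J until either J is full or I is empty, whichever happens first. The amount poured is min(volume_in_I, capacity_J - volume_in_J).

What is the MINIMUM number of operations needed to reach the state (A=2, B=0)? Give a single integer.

Answer: 6

Derivation:
BFS from (A=0, B=8). One shortest path:
  1. fill(A) -> (A=5 B=8)
  2. empty(B) -> (A=5 B=0)
  3. pour(A -> B) -> (A=0 B=5)
  4. fill(A) -> (A=5 B=5)
  5. pour(A -> B) -> (A=2 B=8)
  6. empty(B) -> (A=2 B=0)
Reached target in 6 moves.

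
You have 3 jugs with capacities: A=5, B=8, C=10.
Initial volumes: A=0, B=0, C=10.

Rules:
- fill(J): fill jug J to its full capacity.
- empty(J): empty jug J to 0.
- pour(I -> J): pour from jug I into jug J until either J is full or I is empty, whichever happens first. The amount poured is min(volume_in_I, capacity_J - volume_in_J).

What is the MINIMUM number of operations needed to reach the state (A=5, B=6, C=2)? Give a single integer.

BFS from (A=0, B=0, C=10). One shortest path:
  1. fill(B) -> (A=0 B=8 C=10)
  2. pour(B -> A) -> (A=5 B=3 C=10)
  3. empty(A) -> (A=0 B=3 C=10)
  4. pour(B -> A) -> (A=3 B=0 C=10)
  5. pour(C -> B) -> (A=3 B=8 C=2)
  6. pour(B -> A) -> (A=5 B=6 C=2)
Reached target in 6 moves.

Answer: 6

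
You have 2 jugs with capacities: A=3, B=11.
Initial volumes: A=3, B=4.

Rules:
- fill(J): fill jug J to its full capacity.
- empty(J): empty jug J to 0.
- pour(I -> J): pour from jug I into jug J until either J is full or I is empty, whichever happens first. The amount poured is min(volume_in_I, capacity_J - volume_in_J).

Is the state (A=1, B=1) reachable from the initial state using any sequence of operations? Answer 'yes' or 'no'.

BFS explored all 28 reachable states.
Reachable set includes: (0,0), (0,1), (0,2), (0,3), (0,4), (0,5), (0,6), (0,7), (0,8), (0,9), (0,10), (0,11) ...
Target (A=1, B=1) not in reachable set → no.

Answer: no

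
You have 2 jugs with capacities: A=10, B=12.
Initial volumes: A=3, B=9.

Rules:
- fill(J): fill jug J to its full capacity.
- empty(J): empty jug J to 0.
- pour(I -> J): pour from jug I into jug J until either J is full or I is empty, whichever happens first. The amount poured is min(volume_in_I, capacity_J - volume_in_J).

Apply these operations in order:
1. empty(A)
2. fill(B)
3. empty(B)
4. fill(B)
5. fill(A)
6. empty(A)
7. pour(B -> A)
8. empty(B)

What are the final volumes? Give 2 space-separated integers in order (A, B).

Answer: 10 0

Derivation:
Step 1: empty(A) -> (A=0 B=9)
Step 2: fill(B) -> (A=0 B=12)
Step 3: empty(B) -> (A=0 B=0)
Step 4: fill(B) -> (A=0 B=12)
Step 5: fill(A) -> (A=10 B=12)
Step 6: empty(A) -> (A=0 B=12)
Step 7: pour(B -> A) -> (A=10 B=2)
Step 8: empty(B) -> (A=10 B=0)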